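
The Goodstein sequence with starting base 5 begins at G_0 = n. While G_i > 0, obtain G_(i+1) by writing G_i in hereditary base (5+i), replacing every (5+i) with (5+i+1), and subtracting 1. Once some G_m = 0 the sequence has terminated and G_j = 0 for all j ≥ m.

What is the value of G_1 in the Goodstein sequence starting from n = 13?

[0] 13 ≡ 2·5 + 3 (base 5). Lift 6: 15. −1: 14.
[1] 14 ≡ 2·6 + 2 (base 6). Lift 7: 16. −1: 15.

14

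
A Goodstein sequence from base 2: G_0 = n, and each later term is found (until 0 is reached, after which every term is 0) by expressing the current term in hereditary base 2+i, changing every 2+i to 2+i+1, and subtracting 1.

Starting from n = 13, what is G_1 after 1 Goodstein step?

108

i=0: 13 = 2^(2 + 1) + 2^2 + 1 (b=2); 2→3: 3^(3 + 1) + 3^3 + 1 = 109; 109−1 = 108
i=1: 108 = 3^(3 + 1) + 3^3 (b=3); 3→4: 4^(4 + 1) + 4^4 = 1280; 1280−1 = 1279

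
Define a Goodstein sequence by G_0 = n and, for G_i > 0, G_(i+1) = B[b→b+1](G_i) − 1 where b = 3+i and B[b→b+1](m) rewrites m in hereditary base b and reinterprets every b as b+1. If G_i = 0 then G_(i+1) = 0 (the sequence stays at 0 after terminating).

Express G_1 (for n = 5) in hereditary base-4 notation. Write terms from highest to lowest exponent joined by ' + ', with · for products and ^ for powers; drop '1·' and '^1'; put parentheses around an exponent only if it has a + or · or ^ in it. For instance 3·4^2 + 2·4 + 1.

4 + 1

G_0=5  [base 3] 3 + 2  →[3↦4]→  4 + 2 = 6  −1 ⇒ G_1=5
G_1=5  [base 4] 4 + 1  →[4↦5]→  5 + 1 = 6  −1 ⇒ G_2=5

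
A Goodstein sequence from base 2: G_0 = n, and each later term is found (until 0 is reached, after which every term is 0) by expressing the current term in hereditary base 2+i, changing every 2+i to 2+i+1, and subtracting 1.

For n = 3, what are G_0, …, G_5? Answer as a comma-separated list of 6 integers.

[0] 3 ≡ 2 + 1 (base 2). Lift 3: 4. −1: 3.
[1] 3 ≡ 3 (base 3). Lift 4: 4. −1: 3.
[2] 3 ≡ 3 (base 4). Lift 5: 3. −1: 2.
[3] 2 ≡ 2 (base 5). Lift 6: 2. −1: 1.
[4] 1 ≡ 1 (base 6). Lift 7: 1. −1: 0.

3, 3, 3, 2, 1, 0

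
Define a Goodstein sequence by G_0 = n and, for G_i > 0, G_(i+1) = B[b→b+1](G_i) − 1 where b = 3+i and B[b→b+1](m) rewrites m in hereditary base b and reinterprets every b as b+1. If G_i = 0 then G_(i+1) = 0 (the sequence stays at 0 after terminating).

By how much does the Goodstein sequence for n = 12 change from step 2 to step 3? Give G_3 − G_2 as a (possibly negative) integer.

10

G_0 = 12. HB_3(12) = 3^2 + 3. Bump = 20. G_1 = 19.
G_1 = 19. HB_4(19) = 4^2 + 3. Bump = 28. G_2 = 27.
G_2 = 27. HB_5(27) = 5^2 + 2. Bump = 38. G_3 = 37.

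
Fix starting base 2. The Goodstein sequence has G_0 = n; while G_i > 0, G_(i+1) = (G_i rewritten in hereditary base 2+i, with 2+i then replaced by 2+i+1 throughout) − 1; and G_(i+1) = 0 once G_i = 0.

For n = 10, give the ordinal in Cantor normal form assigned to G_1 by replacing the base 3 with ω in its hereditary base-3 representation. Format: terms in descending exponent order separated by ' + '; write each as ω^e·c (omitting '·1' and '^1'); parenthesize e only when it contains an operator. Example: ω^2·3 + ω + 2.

ω^(ω + 1) + 2

[0] 10 ≡ 2^(2 + 1) + 2 (base 2). Lift 3: 84. −1: 83.
[1] 83 ≡ 3^(3 + 1) + 2 (base 3). Lift 4: 1026. −1: 1025.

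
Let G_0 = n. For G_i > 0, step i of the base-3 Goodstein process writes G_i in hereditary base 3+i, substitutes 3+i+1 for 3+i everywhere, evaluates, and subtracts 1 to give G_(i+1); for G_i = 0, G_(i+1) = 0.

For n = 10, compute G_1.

G_0 = 10. HB_3(10) = 3^2 + 1. Bump = 17. G_1 = 16.
G_1 = 16. HB_4(16) = 4^2. Bump = 25. G_2 = 24.

16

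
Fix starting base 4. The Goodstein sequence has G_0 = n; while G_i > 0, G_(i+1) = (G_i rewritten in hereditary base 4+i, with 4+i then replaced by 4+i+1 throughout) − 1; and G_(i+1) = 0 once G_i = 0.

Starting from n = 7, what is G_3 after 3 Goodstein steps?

7

(0) 7|_4 = 4 + 3 ↦ 5 + 3|_5 = 8 ⇒ 7
(1) 7|_5 = 5 + 2 ↦ 6 + 2|_6 = 8 ⇒ 7
(2) 7|_6 = 6 + 1 ↦ 7 + 1|_7 = 8 ⇒ 7
(3) 7|_7 = 7 ↦ 8|_8 = 8 ⇒ 7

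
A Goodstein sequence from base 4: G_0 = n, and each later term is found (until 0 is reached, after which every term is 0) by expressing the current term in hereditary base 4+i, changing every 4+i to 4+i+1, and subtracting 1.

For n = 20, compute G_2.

39

[0] 20 ≡ 4^2 + 4 (base 4). Lift 5: 30. −1: 29.
[1] 29 ≡ 5^2 + 4 (base 5). Lift 6: 40. −1: 39.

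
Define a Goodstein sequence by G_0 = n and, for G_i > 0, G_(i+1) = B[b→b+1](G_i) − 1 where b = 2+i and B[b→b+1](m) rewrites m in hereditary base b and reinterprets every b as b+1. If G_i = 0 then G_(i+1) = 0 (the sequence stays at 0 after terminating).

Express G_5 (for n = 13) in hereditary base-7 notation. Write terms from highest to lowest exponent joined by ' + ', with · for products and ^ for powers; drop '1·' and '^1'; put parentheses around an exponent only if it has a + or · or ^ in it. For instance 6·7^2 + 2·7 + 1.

7^(7 + 1) + 3·7^3 + 3·7^2 + 3·7

G_0 = 13. HB_2(13) = 2^(2 + 1) + 2^2 + 1. Bump = 109. G_1 = 108.
G_1 = 108. HB_3(108) = 3^(3 + 1) + 3^3. Bump = 1280. G_2 = 1279.
G_2 = 1279. HB_4(1279) = 4^(4 + 1) + 3·4^3 + 3·4^2 + 3·4 + 3. Bump = 16093. G_3 = 16092.
G_3 = 16092. HB_5(16092) = 5^(5 + 1) + 3·5^3 + 3·5^2 + 3·5 + 2. Bump = 280712. G_4 = 280711.
G_4 = 280711. HB_6(280711) = 6^(6 + 1) + 3·6^3 + 3·6^2 + 3·6 + 1. Bump = 5765999. G_5 = 5765998.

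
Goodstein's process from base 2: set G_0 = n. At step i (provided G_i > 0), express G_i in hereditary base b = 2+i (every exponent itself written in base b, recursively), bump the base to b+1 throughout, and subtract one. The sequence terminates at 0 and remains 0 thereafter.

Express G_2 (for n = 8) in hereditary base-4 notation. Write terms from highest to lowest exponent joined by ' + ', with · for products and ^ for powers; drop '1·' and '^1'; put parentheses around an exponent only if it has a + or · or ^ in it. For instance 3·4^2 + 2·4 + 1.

2·4^4 + 2·4^2 + 2·4 + 1

step 0: 8 = 2^(2 + 1); sub 3 for 2: 3^(3 + 1); = 81; G_1 = 81−1 = 80
step 1: 80 = 2·3^3 + 2·3^2 + 2·3 + 2; sub 4 for 3: 2·4^4 + 2·4^2 + 2·4 + 2; = 554; G_2 = 554−1 = 553
step 2: 553 = 2·4^4 + 2·4^2 + 2·4 + 1; sub 5 for 4: 2·5^5 + 2·5^2 + 2·5 + 1; = 6311; G_3 = 6311−1 = 6310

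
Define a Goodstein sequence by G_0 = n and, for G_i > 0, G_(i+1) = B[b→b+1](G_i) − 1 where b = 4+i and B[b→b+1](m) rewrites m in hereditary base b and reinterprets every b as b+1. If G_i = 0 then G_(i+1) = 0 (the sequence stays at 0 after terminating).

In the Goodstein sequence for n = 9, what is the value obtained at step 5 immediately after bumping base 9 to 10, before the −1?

i=0: 9 = 2·4 + 1 (b=4); 4→5: 2·5 + 1 = 11; 11−1 = 10
i=1: 10 = 2·5 (b=5); 5→6: 2·6 = 12; 12−1 = 11
i=2: 11 = 6 + 5 (b=6); 6→7: 7 + 5 = 12; 12−1 = 11
i=3: 11 = 7 + 4 (b=7); 7→8: 8 + 4 = 12; 12−1 = 11
i=4: 11 = 8 + 3 (b=8); 8→9: 9 + 3 = 12; 12−1 = 11
i=5: 11 = 9 + 2 (b=9); 9→10: 10 + 2 = 12; 12−1 = 11

12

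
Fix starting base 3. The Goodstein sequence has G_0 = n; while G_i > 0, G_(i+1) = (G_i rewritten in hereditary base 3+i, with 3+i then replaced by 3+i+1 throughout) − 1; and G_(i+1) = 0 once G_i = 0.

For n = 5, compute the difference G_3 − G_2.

0

step 0: 5 = 3 + 2; sub 4 for 3: 4 + 2; = 6; G_1 = 6−1 = 5
step 1: 5 = 4 + 1; sub 5 for 4: 5 + 1; = 6; G_2 = 6−1 = 5
step 2: 5 = 5; sub 6 for 5: 6; = 6; G_3 = 6−1 = 5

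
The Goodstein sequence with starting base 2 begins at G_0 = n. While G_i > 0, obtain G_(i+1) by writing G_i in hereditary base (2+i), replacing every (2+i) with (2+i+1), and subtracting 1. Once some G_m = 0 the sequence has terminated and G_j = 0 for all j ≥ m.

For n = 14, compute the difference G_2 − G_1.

1171

base 2: 14 = 2^(2 + 1) + 2^2 + 2; at 3: 3^(3 + 1) + 3^3 + 3 = 111; next = 110
base 3: 110 = 3^(3 + 1) + 3^3 + 2; at 4: 4^(4 + 1) + 4^4 + 2 = 1282; next = 1281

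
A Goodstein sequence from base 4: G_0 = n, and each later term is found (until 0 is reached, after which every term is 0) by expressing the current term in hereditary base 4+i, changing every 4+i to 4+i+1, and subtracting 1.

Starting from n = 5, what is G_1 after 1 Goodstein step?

5

G_0=5  [base 4] 4 + 1  →[4↦5]→  5 + 1 = 6  −1 ⇒ G_1=5
G_1=5  [base 5] 5  →[5↦6]→  6 = 6  −1 ⇒ G_2=5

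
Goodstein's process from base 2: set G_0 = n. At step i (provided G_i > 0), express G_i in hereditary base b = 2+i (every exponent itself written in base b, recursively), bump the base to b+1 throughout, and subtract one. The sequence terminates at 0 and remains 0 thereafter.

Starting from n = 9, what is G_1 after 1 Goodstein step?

(0) 9|_2 = 2^(2 + 1) + 1 ↦ 3^(3 + 1) + 1|_3 = 82 ⇒ 81
(1) 81|_3 = 3^(3 + 1) ↦ 4^(4 + 1)|_4 = 1024 ⇒ 1023

81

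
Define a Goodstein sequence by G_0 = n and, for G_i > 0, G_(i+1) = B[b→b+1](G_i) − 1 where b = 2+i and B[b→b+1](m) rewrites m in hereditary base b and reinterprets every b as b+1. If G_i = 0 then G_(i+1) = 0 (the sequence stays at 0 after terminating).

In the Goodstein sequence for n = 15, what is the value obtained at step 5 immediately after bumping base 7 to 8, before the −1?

(0) 15|_2 = 2^(2 + 1) + 2^2 + 2 + 1 ↦ 3^(3 + 1) + 3^3 + 3 + 1|_3 = 112 ⇒ 111
(1) 111|_3 = 3^(3 + 1) + 3^3 + 3 ↦ 4^(4 + 1) + 4^4 + 4|_4 = 1284 ⇒ 1283
(2) 1283|_4 = 4^(4 + 1) + 4^4 + 3 ↦ 5^(5 + 1) + 5^5 + 3|_5 = 18753 ⇒ 18752
(3) 18752|_5 = 5^(5 + 1) + 5^5 + 2 ↦ 6^(6 + 1) + 6^6 + 2|_6 = 326594 ⇒ 326593
(4) 326593|_6 = 6^(6 + 1) + 6^6 + 1 ↦ 7^(7 + 1) + 7^7 + 1|_7 = 6588345 ⇒ 6588344
(5) 6588344|_7 = 7^(7 + 1) + 7^7 ↦ 8^(8 + 1) + 8^8|_8 = 150994944 ⇒ 150994943

150994944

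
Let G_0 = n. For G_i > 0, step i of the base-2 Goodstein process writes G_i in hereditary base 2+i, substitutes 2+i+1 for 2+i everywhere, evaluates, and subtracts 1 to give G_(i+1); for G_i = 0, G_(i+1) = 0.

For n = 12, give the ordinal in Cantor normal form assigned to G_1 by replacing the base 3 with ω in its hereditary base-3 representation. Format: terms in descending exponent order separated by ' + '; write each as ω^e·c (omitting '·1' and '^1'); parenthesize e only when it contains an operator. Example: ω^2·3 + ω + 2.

ω^(ω + 1) + ω^2·2 + ω·2 + 2

G_0 = 12. HB_2(12) = 2^(2 + 1) + 2^2. Bump = 108. G_1 = 107.
G_1 = 107. HB_3(107) = 3^(3 + 1) + 2·3^2 + 2·3 + 2. Bump = 1066. G_2 = 1065.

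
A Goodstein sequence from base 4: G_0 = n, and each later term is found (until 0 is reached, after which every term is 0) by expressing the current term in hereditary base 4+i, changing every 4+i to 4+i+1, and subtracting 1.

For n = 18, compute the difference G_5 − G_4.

G_0=18  [base 4] 4^2 + 2  →[4↦5]→  5^2 + 2 = 27  −1 ⇒ G_1=26
G_1=26  [base 5] 5^2 + 1  →[5↦6]→  6^2 + 1 = 37  −1 ⇒ G_2=36
G_2=36  [base 6] 6^2  →[6↦7]→  7^2 = 49  −1 ⇒ G_3=48
G_3=48  [base 7] 6·7 + 6  →[7↦8]→  6·8 + 6 = 54  −1 ⇒ G_4=53
G_4=53  [base 8] 6·8 + 5  →[8↦9]→  6·9 + 5 = 59  −1 ⇒ G_5=58

5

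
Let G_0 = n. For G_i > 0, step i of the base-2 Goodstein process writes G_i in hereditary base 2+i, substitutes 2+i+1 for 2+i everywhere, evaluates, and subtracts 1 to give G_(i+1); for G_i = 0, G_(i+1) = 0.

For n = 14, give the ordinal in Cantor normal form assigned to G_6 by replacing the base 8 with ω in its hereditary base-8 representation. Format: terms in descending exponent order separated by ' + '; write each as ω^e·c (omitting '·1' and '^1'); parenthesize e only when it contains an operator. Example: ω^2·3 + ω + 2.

ω^(ω + 1) + ω^5·5 + ω^4·5 + ω^3·5 + ω^2·5 + ω·5 + 3

G_0=14  [base 2] 2^(2 + 1) + 2^2 + 2  →[2↦3]→  3^(3 + 1) + 3^3 + 3 = 111  −1 ⇒ G_1=110
G_1=110  [base 3] 3^(3 + 1) + 3^3 + 2  →[3↦4]→  4^(4 + 1) + 4^4 + 2 = 1282  −1 ⇒ G_2=1281
G_2=1281  [base 4] 4^(4 + 1) + 4^4 + 1  →[4↦5]→  5^(5 + 1) + 5^5 + 1 = 18751  −1 ⇒ G_3=18750
G_3=18750  [base 5] 5^(5 + 1) + 5^5  →[5↦6]→  6^(6 + 1) + 6^6 = 326592  −1 ⇒ G_4=326591
G_4=326591  [base 6] 6^(6 + 1) + 5·6^5 + 5·6^4 + 5·6^3 + 5·6^2 + 5·6 + 5  →[6↦7]→  7^(7 + 1) + 5·7^5 + 5·7^4 + 5·7^3 + 5·7^2 + 5·7 + 5 = 5862841  −1 ⇒ G_5=5862840
G_5=5862840  [base 7] 7^(7 + 1) + 5·7^5 + 5·7^4 + 5·7^3 + 5·7^2 + 5·7 + 4  →[7↦8]→  8^(8 + 1) + 5·8^5 + 5·8^4 + 5·8^3 + 5·8^2 + 5·8 + 4 = 134404972  −1 ⇒ G_6=134404971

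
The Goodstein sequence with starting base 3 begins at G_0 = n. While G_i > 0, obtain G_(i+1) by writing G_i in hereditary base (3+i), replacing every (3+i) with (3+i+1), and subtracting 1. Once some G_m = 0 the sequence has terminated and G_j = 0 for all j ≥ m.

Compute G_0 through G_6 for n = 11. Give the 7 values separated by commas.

11, 17, 25, 35, 39, 43, 47

(0) 11|_3 = 3^2 + 2 ↦ 4^2 + 2|_4 = 18 ⇒ 17
(1) 17|_4 = 4^2 + 1 ↦ 5^2 + 1|_5 = 26 ⇒ 25
(2) 25|_5 = 5^2 ↦ 6^2|_6 = 36 ⇒ 35
(3) 35|_6 = 5·6 + 5 ↦ 5·7 + 5|_7 = 40 ⇒ 39
(4) 39|_7 = 5·7 + 4 ↦ 5·8 + 4|_8 = 44 ⇒ 43
(5) 43|_8 = 5·8 + 3 ↦ 5·9 + 3|_9 = 48 ⇒ 47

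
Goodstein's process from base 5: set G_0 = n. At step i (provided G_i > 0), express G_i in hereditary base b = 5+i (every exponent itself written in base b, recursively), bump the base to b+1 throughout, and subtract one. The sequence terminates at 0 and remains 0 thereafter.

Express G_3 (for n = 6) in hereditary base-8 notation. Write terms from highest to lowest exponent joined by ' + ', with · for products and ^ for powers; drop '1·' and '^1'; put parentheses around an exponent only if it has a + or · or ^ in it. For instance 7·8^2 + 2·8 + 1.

5

(0) 6|_5 = 5 + 1 ↦ 6 + 1|_6 = 7 ⇒ 6
(1) 6|_6 = 6 ↦ 7|_7 = 7 ⇒ 6
(2) 6|_7 = 6 ↦ 6|_8 = 6 ⇒ 5
(3) 5|_8 = 5 ↦ 5|_9 = 5 ⇒ 4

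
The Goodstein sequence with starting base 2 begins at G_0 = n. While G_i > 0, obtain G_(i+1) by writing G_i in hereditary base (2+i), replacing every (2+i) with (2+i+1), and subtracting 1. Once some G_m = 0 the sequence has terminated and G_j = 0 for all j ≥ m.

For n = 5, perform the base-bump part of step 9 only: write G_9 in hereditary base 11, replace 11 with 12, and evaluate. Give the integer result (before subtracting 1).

base 2: 5 = 2^2 + 1; at 3: 3^3 + 1 = 28; next = 27
base 3: 27 = 3^3; at 4: 4^4 = 256; next = 255
base 4: 255 = 3·4^3 + 3·4^2 + 3·4 + 3; at 5: 3·5^3 + 3·5^2 + 3·5 + 3 = 468; next = 467
base 5: 467 = 3·5^3 + 3·5^2 + 3·5 + 2; at 6: 3·6^3 + 3·6^2 + 3·6 + 2 = 776; next = 775
base 6: 775 = 3·6^3 + 3·6^2 + 3·6 + 1; at 7: 3·7^3 + 3·7^2 + 3·7 + 1 = 1198; next = 1197
base 7: 1197 = 3·7^3 + 3·7^2 + 3·7; at 8: 3·8^3 + 3·8^2 + 3·8 = 1752; next = 1751
base 8: 1751 = 3·8^3 + 3·8^2 + 2·8 + 7; at 9: 3·9^3 + 3·9^2 + 2·9 + 7 = 2455; next = 2454
base 9: 2454 = 3·9^3 + 3·9^2 + 2·9 + 6; at 10: 3·10^3 + 3·10^2 + 2·10 + 6 = 3326; next = 3325
base 10: 3325 = 3·10^3 + 3·10^2 + 2·10 + 5; at 11: 3·11^3 + 3·11^2 + 2·11 + 5 = 4383; next = 4382

5644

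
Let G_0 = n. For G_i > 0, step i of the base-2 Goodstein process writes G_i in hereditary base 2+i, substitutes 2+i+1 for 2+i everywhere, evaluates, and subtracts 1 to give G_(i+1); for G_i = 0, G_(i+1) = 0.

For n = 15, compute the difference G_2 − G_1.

1172

G_0=15  [base 2] 2^(2 + 1) + 2^2 + 2 + 1  →[2↦3]→  3^(3 + 1) + 3^3 + 3 + 1 = 112  −1 ⇒ G_1=111
G_1=111  [base 3] 3^(3 + 1) + 3^3 + 3  →[3↦4]→  4^(4 + 1) + 4^4 + 4 = 1284  −1 ⇒ G_2=1283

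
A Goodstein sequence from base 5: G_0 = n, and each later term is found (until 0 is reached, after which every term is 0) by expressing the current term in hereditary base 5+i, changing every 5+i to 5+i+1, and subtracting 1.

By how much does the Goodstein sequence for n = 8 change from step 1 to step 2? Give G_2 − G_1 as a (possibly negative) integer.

0

G_0 = 8. HB_5(8) = 5 + 3. Bump = 9. G_1 = 8.
G_1 = 8. HB_6(8) = 6 + 2. Bump = 9. G_2 = 8.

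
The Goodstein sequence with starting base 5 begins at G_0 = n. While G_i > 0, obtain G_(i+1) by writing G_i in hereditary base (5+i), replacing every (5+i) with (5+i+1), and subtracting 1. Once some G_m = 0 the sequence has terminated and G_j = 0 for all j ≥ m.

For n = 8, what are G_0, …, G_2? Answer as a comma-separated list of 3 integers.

G_0 = 8. HB_5(8) = 5 + 3. Bump = 9. G_1 = 8.
G_1 = 8. HB_6(8) = 6 + 2. Bump = 9. G_2 = 8.

8, 8, 8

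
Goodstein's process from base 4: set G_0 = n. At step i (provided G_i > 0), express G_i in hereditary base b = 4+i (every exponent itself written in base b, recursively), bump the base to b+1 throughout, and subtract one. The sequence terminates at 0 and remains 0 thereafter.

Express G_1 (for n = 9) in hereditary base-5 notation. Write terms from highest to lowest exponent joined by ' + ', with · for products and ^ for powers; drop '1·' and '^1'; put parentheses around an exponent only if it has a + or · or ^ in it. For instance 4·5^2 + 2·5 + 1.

2·5

9 —HB4→ 2·4 + 1 —bump→ 2·5 + 1 = 11 —(−1)→ 10
10 —HB5→ 2·5 —bump→ 2·6 = 12 —(−1)→ 11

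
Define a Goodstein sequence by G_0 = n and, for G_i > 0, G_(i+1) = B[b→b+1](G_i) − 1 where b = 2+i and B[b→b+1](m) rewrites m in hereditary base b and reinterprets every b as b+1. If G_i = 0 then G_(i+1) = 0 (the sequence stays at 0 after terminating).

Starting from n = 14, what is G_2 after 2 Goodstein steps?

1281

14 —HB2→ 2^(2 + 1) + 2^2 + 2 —bump→ 3^(3 + 1) + 3^3 + 3 = 111 —(−1)→ 110
110 —HB3→ 3^(3 + 1) + 3^3 + 2 —bump→ 4^(4 + 1) + 4^4 + 2 = 1282 —(−1)→ 1281
1281 —HB4→ 4^(4 + 1) + 4^4 + 1 —bump→ 5^(5 + 1) + 5^5 + 1 = 18751 —(−1)→ 18750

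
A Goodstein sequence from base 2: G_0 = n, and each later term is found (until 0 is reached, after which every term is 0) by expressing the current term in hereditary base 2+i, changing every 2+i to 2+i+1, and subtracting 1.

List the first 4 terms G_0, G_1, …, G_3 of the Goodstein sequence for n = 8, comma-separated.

8, 80, 553, 6310

i=0: 8 = 2^(2 + 1) (b=2); 2→3: 3^(3 + 1) = 81; 81−1 = 80
i=1: 80 = 2·3^3 + 2·3^2 + 2·3 + 2 (b=3); 3→4: 2·4^4 + 2·4^2 + 2·4 + 2 = 554; 554−1 = 553
i=2: 553 = 2·4^4 + 2·4^2 + 2·4 + 1 (b=4); 4→5: 2·5^5 + 2·5^2 + 2·5 + 1 = 6311; 6311−1 = 6310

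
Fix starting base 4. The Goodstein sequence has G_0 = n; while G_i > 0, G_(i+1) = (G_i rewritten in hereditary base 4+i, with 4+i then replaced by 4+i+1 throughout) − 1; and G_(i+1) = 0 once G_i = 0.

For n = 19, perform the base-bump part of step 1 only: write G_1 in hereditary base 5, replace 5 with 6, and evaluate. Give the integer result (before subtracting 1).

G_0 = 19. HB_4(19) = 4^2 + 3. Bump = 28. G_1 = 27.
G_1 = 27. HB_5(27) = 5^2 + 2. Bump = 38. G_2 = 37.

38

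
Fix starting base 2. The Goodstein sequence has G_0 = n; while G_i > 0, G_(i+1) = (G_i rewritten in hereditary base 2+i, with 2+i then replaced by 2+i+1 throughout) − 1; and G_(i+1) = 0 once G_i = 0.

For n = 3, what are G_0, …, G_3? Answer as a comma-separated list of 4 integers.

3, 3, 3, 2

i=0: 3 = 2 + 1 (b=2); 2→3: 3 + 1 = 4; 4−1 = 3
i=1: 3 = 3 (b=3); 3→4: 4 = 4; 4−1 = 3
i=2: 3 = 3 (b=4); 4→5: 3 = 3; 3−1 = 2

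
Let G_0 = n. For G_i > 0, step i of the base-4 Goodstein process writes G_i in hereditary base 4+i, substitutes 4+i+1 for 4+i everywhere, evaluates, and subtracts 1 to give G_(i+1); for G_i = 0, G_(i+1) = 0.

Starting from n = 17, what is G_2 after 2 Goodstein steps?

35

G_0 = 17. HB_4(17) = 4^2 + 1. Bump = 26. G_1 = 25.
G_1 = 25. HB_5(25) = 5^2. Bump = 36. G_2 = 35.
G_2 = 35. HB_6(35) = 5·6 + 5. Bump = 40. G_3 = 39.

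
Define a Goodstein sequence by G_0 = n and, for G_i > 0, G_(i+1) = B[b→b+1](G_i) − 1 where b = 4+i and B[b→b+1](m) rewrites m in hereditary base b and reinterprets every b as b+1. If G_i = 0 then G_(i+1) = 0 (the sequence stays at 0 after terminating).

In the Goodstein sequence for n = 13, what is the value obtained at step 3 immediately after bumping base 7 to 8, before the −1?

20

step 0: 13 = 3·4 + 1; sub 5 for 4: 3·5 + 1; = 16; G_1 = 16−1 = 15
step 1: 15 = 3·5; sub 6 for 5: 3·6; = 18; G_2 = 18−1 = 17
step 2: 17 = 2·6 + 5; sub 7 for 6: 2·7 + 5; = 19; G_3 = 19−1 = 18
step 3: 18 = 2·7 + 4; sub 8 for 7: 2·8 + 4; = 20; G_4 = 20−1 = 19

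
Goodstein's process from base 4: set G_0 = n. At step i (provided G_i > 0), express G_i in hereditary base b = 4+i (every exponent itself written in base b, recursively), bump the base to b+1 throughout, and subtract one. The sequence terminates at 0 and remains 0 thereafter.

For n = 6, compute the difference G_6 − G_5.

-1

base 4: 6 = 4 + 2; at 5: 5 + 2 = 7; next = 6
base 5: 6 = 5 + 1; at 6: 6 + 1 = 7; next = 6
base 6: 6 = 6; at 7: 7 = 7; next = 6
base 7: 6 = 6; at 8: 6 = 6; next = 5
base 8: 5 = 5; at 9: 5 = 5; next = 4
base 9: 4 = 4; at 10: 4 = 4; next = 3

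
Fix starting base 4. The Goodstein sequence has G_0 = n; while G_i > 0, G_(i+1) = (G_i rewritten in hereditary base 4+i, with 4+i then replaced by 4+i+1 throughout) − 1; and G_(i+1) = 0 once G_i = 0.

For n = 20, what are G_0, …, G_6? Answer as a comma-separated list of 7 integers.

20, 29, 39, 51, 65, 81, 99

20 —HB4→ 4^2 + 4 —bump→ 5^2 + 5 = 30 —(−1)→ 29
29 —HB5→ 5^2 + 4 —bump→ 6^2 + 4 = 40 —(−1)→ 39
39 —HB6→ 6^2 + 3 —bump→ 7^2 + 3 = 52 —(−1)→ 51
51 —HB7→ 7^2 + 2 —bump→ 8^2 + 2 = 66 —(−1)→ 65
65 —HB8→ 8^2 + 1 —bump→ 9^2 + 1 = 82 —(−1)→ 81
81 —HB9→ 9^2 —bump→ 10^2 = 100 —(−1)→ 99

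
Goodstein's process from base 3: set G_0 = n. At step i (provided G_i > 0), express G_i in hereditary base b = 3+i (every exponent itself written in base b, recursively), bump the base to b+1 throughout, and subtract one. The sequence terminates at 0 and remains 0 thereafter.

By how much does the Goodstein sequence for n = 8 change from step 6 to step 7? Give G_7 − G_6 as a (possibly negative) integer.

G_0 = 8. HB_3(8) = 2·3 + 2. Bump = 10. G_1 = 9.
G_1 = 9. HB_4(9) = 2·4 + 1. Bump = 11. G_2 = 10.
G_2 = 10. HB_5(10) = 2·5. Bump = 12. G_3 = 11.
G_3 = 11. HB_6(11) = 6 + 5. Bump = 12. G_4 = 11.
G_4 = 11. HB_7(11) = 7 + 4. Bump = 12. G_5 = 11.
G_5 = 11. HB_8(11) = 8 + 3. Bump = 12. G_6 = 11.
G_6 = 11. HB_9(11) = 9 + 2. Bump = 12. G_7 = 11.

0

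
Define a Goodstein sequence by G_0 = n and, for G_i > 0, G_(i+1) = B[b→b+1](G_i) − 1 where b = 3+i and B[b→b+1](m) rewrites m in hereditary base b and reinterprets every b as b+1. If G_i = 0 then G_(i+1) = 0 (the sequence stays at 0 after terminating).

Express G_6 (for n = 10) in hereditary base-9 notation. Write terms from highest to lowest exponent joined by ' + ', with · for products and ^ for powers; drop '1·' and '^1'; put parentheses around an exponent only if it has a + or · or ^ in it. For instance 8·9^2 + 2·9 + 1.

i=0: 10 = 3^2 + 1 (b=3); 3→4: 4^2 + 1 = 17; 17−1 = 16
i=1: 16 = 4^2 (b=4); 4→5: 5^2 = 25; 25−1 = 24
i=2: 24 = 4·5 + 4 (b=5); 5→6: 4·6 + 4 = 28; 28−1 = 27
i=3: 27 = 4·6 + 3 (b=6); 6→7: 4·7 + 3 = 31; 31−1 = 30
i=4: 30 = 4·7 + 2 (b=7); 7→8: 4·8 + 2 = 34; 34−1 = 33
i=5: 33 = 4·8 + 1 (b=8); 8→9: 4·9 + 1 = 37; 37−1 = 36

4·9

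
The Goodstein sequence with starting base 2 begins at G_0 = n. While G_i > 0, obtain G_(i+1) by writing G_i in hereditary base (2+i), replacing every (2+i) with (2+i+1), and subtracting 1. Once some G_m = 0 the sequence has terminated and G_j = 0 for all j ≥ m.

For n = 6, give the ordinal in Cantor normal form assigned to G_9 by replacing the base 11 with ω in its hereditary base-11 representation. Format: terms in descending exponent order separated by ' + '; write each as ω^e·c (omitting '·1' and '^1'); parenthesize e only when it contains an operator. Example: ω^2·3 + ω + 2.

ω^5·5 + ω^4·5 + ω^3·5 + ω^2·5 + ω·5

6 —HB2→ 2^2 + 2 —bump→ 3^3 + 3 = 30 —(−1)→ 29
29 —HB3→ 3^3 + 2 —bump→ 4^4 + 2 = 258 —(−1)→ 257
257 —HB4→ 4^4 + 1 —bump→ 5^5 + 1 = 3126 —(−1)→ 3125
3125 —HB5→ 5^5 —bump→ 6^6 = 46656 —(−1)→ 46655
46655 —HB6→ 5·6^5 + 5·6^4 + 5·6^3 + 5·6^2 + 5·6 + 5 —bump→ 5·7^5 + 5·7^4 + 5·7^3 + 5·7^2 + 5·7 + 5 = 98040 —(−1)→ 98039
98039 —HB7→ 5·7^5 + 5·7^4 + 5·7^3 + 5·7^2 + 5·7 + 4 —bump→ 5·8^5 + 5·8^4 + 5·8^3 + 5·8^2 + 5·8 + 4 = 187244 —(−1)→ 187243
187243 —HB8→ 5·8^5 + 5·8^4 + 5·8^3 + 5·8^2 + 5·8 + 3 —bump→ 5·9^5 + 5·9^4 + 5·9^3 + 5·9^2 + 5·9 + 3 = 332148 —(−1)→ 332147
332147 —HB9→ 5·9^5 + 5·9^4 + 5·9^3 + 5·9^2 + 5·9 + 2 —bump→ 5·10^5 + 5·10^4 + 5·10^3 + 5·10^2 + 5·10 + 2 = 555552 —(−1)→ 555551
555551 —HB10→ 5·10^5 + 5·10^4 + 5·10^3 + 5·10^2 + 5·10 + 1 —bump→ 5·11^5 + 5·11^4 + 5·11^3 + 5·11^2 + 5·11 + 1 = 885776 —(−1)→ 885775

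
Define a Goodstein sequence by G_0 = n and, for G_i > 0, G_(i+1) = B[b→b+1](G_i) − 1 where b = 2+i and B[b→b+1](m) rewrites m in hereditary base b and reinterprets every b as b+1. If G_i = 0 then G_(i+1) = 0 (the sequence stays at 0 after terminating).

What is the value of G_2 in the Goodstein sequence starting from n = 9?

1023

i=0: 9 = 2^(2 + 1) + 1 (b=2); 2→3: 3^(3 + 1) + 1 = 82; 82−1 = 81
i=1: 81 = 3^(3 + 1) (b=3); 3→4: 4^(4 + 1) = 1024; 1024−1 = 1023
i=2: 1023 = 3·4^4 + 3·4^3 + 3·4^2 + 3·4 + 3 (b=4); 4→5: 3·5^5 + 3·5^3 + 3·5^2 + 3·5 + 3 = 9843; 9843−1 = 9842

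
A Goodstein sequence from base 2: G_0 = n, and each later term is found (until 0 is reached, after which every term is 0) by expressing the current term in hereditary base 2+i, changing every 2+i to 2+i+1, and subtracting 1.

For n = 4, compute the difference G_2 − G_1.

15

i=0: 4 = 2^2 (b=2); 2→3: 3^3 = 27; 27−1 = 26
i=1: 26 = 2·3^2 + 2·3 + 2 (b=3); 3→4: 2·4^2 + 2·4 + 2 = 42; 42−1 = 41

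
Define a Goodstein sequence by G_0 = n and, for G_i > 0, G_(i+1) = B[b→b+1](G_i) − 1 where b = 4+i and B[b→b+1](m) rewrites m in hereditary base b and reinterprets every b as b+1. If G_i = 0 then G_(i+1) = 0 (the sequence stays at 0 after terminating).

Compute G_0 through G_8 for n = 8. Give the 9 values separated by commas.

base 4: 8 = 2·4; at 5: 2·5 = 10; next = 9
base 5: 9 = 5 + 4; at 6: 6 + 4 = 10; next = 9
base 6: 9 = 6 + 3; at 7: 7 + 3 = 10; next = 9
base 7: 9 = 7 + 2; at 8: 8 + 2 = 10; next = 9
base 8: 9 = 8 + 1; at 9: 9 + 1 = 10; next = 9
base 9: 9 = 9; at 10: 10 = 10; next = 9
base 10: 9 = 9; at 11: 9 = 9; next = 8
base 11: 8 = 8; at 12: 8 = 8; next = 7

8, 9, 9, 9, 9, 9, 9, 8, 7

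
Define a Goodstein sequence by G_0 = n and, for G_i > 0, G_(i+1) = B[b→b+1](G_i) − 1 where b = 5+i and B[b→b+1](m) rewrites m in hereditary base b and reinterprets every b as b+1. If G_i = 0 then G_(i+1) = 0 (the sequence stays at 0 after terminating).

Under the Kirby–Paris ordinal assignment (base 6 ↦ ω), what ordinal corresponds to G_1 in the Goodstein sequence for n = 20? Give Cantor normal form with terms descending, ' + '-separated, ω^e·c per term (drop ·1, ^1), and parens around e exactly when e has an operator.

ω·3 + 5

G_0 = 20. HB_5(20) = 4·5. Bump = 24. G_1 = 23.
G_1 = 23. HB_6(23) = 3·6 + 5. Bump = 26. G_2 = 25.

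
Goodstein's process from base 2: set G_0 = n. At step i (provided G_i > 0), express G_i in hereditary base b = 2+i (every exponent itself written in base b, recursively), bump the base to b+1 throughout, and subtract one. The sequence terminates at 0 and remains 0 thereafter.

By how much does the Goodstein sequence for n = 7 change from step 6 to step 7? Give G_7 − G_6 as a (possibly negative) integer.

20888664

G_0 = 7. HB_2(7) = 2^2 + 2 + 1. Bump = 31. G_1 = 30.
G_1 = 30. HB_3(30) = 3^3 + 3. Bump = 260. G_2 = 259.
G_2 = 259. HB_4(259) = 4^4 + 3. Bump = 3128. G_3 = 3127.
G_3 = 3127. HB_5(3127) = 5^5 + 2. Bump = 46658. G_4 = 46657.
G_4 = 46657. HB_6(46657) = 6^6 + 1. Bump = 823544. G_5 = 823543.
G_5 = 823543. HB_7(823543) = 7^7. Bump = 16777216. G_6 = 16777215.
G_6 = 16777215. HB_8(16777215) = 7·8^7 + 7·8^6 + 7·8^5 + 7·8^4 + 7·8^3 + 7·8^2 + 7·8 + 7. Bump = 37665880. G_7 = 37665879.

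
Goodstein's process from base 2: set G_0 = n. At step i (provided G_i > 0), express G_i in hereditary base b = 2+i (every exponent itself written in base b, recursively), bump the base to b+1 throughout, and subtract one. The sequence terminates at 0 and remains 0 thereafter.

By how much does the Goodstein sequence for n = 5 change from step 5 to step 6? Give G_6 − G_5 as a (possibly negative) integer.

5 —HB2→ 2^2 + 1 —bump→ 3^3 + 1 = 28 —(−1)→ 27
27 —HB3→ 3^3 —bump→ 4^4 = 256 —(−1)→ 255
255 —HB4→ 3·4^3 + 3·4^2 + 3·4 + 3 —bump→ 3·5^3 + 3·5^2 + 3·5 + 3 = 468 —(−1)→ 467
467 —HB5→ 3·5^3 + 3·5^2 + 3·5 + 2 —bump→ 3·6^3 + 3·6^2 + 3·6 + 2 = 776 —(−1)→ 775
775 —HB6→ 3·6^3 + 3·6^2 + 3·6 + 1 —bump→ 3·7^3 + 3·7^2 + 3·7 + 1 = 1198 —(−1)→ 1197
1197 —HB7→ 3·7^3 + 3·7^2 + 3·7 —bump→ 3·8^3 + 3·8^2 + 3·8 = 1752 —(−1)→ 1751

554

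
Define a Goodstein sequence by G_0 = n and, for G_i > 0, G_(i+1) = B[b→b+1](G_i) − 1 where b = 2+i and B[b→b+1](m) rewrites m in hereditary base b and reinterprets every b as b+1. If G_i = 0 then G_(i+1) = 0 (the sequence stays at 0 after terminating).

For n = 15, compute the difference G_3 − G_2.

17469

step 0: 15 = 2^(2 + 1) + 2^2 + 2 + 1; sub 3 for 2: 3^(3 + 1) + 3^3 + 3 + 1; = 112; G_1 = 112−1 = 111
step 1: 111 = 3^(3 + 1) + 3^3 + 3; sub 4 for 3: 4^(4 + 1) + 4^4 + 4; = 1284; G_2 = 1284−1 = 1283
step 2: 1283 = 4^(4 + 1) + 4^4 + 3; sub 5 for 4: 5^(5 + 1) + 5^5 + 3; = 18753; G_3 = 18753−1 = 18752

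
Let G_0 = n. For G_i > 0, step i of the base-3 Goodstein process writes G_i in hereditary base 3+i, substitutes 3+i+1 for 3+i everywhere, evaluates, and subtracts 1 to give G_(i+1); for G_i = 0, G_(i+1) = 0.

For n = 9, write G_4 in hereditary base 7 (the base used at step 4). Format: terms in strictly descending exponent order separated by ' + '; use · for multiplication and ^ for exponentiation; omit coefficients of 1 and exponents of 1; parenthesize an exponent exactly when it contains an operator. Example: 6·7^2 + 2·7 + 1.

3·7

base 3: 9 = 3^2; at 4: 4^2 = 16; next = 15
base 4: 15 = 3·4 + 3; at 5: 3·5 + 3 = 18; next = 17
base 5: 17 = 3·5 + 2; at 6: 3·6 + 2 = 20; next = 19
base 6: 19 = 3·6 + 1; at 7: 3·7 + 1 = 22; next = 21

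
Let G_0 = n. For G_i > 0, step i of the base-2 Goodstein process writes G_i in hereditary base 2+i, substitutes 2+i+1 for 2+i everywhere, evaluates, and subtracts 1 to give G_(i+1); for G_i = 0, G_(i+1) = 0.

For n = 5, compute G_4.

775

i=0: 5 = 2^2 + 1 (b=2); 2→3: 3^3 + 1 = 28; 28−1 = 27
i=1: 27 = 3^3 (b=3); 3→4: 4^4 = 256; 256−1 = 255
i=2: 255 = 3·4^3 + 3·4^2 + 3·4 + 3 (b=4); 4→5: 3·5^3 + 3·5^2 + 3·5 + 3 = 468; 468−1 = 467
i=3: 467 = 3·5^3 + 3·5^2 + 3·5 + 2 (b=5); 5→6: 3·6^3 + 3·6^2 + 3·6 + 2 = 776; 776−1 = 775
i=4: 775 = 3·6^3 + 3·6^2 + 3·6 + 1 (b=6); 6→7: 3·7^3 + 3·7^2 + 3·7 + 1 = 1198; 1198−1 = 1197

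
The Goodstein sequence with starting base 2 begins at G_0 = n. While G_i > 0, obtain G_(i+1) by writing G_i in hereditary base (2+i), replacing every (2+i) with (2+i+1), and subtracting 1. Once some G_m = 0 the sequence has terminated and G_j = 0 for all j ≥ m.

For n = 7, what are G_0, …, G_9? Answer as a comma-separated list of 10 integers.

[0] 7 ≡ 2^2 + 2 + 1 (base 2). Lift 3: 31. −1: 30.
[1] 30 ≡ 3^3 + 3 (base 3). Lift 4: 260. −1: 259.
[2] 259 ≡ 4^4 + 3 (base 4). Lift 5: 3128. −1: 3127.
[3] 3127 ≡ 5^5 + 2 (base 5). Lift 6: 46658. −1: 46657.
[4] 46657 ≡ 6^6 + 1 (base 6). Lift 7: 823544. −1: 823543.
[5] 823543 ≡ 7^7 (base 7). Lift 8: 16777216. −1: 16777215.
[6] 16777215 ≡ 7·8^7 + 7·8^6 + 7·8^5 + 7·8^4 + 7·8^3 + 7·8^2 + 7·8 + 7 (base 8). Lift 9: 37665880. −1: 37665879.
[7] 37665879 ≡ 7·9^7 + 7·9^6 + 7·9^5 + 7·9^4 + 7·9^3 + 7·9^2 + 7·9 + 6 (base 9). Lift 10: 77777776. −1: 77777775.
[8] 77777775 ≡ 7·10^7 + 7·10^6 + 7·10^5 + 7·10^4 + 7·10^3 + 7·10^2 + 7·10 + 5 (base 10). Lift 11: 150051214. −1: 150051213.

7, 30, 259, 3127, 46657, 823543, 16777215, 37665879, 77777775, 150051213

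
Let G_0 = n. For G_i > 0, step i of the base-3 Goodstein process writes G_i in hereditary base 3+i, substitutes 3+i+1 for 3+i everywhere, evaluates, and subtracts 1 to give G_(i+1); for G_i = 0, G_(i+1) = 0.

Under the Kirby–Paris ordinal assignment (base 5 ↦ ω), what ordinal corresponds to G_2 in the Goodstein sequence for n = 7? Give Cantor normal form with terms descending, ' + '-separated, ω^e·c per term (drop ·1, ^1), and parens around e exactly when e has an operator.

ω + 4

i=0: 7 = 2·3 + 1 (b=3); 3→4: 2·4 + 1 = 9; 9−1 = 8
i=1: 8 = 2·4 (b=4); 4→5: 2·5 = 10; 10−1 = 9
i=2: 9 = 5 + 4 (b=5); 5→6: 6 + 4 = 10; 10−1 = 9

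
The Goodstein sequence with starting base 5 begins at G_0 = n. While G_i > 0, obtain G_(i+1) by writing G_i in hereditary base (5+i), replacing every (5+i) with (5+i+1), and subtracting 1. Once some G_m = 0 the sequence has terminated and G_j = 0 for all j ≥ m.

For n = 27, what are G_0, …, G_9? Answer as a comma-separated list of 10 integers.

27, 37, 49, 63, 69, 75, 81, 87, 93, 99

(0) 27|_5 = 5^2 + 2 ↦ 6^2 + 2|_6 = 38 ⇒ 37
(1) 37|_6 = 6^2 + 1 ↦ 7^2 + 1|_7 = 50 ⇒ 49
(2) 49|_7 = 7^2 ↦ 8^2|_8 = 64 ⇒ 63
(3) 63|_8 = 7·8 + 7 ↦ 7·9 + 7|_9 = 70 ⇒ 69
(4) 69|_9 = 7·9 + 6 ↦ 7·10 + 6|_10 = 76 ⇒ 75
(5) 75|_10 = 7·10 + 5 ↦ 7·11 + 5|_11 = 82 ⇒ 81
(6) 81|_11 = 7·11 + 4 ↦ 7·12 + 4|_12 = 88 ⇒ 87
(7) 87|_12 = 7·12 + 3 ↦ 7·13 + 3|_13 = 94 ⇒ 93
(8) 93|_13 = 7·13 + 2 ↦ 7·14 + 2|_14 = 100 ⇒ 99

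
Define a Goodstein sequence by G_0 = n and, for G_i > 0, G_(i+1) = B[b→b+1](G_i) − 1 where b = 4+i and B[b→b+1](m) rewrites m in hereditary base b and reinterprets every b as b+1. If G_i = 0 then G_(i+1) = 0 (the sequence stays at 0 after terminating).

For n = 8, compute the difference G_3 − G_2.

0

[0] 8 ≡ 2·4 (base 4). Lift 5: 10. −1: 9.
[1] 9 ≡ 5 + 4 (base 5). Lift 6: 10. −1: 9.
[2] 9 ≡ 6 + 3 (base 6). Lift 7: 10. −1: 9.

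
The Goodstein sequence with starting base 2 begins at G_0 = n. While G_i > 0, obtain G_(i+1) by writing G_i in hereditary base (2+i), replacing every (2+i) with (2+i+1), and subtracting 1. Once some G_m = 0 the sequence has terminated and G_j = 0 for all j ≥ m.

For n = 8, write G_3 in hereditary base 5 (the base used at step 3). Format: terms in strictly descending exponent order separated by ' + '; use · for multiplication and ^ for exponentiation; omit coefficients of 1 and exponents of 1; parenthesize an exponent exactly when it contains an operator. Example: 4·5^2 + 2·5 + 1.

8 —HB2→ 2^(2 + 1) —bump→ 3^(3 + 1) = 81 —(−1)→ 80
80 —HB3→ 2·3^3 + 2·3^2 + 2·3 + 2 —bump→ 2·4^4 + 2·4^2 + 2·4 + 2 = 554 —(−1)→ 553
553 —HB4→ 2·4^4 + 2·4^2 + 2·4 + 1 —bump→ 2·5^5 + 2·5^2 + 2·5 + 1 = 6311 —(−1)→ 6310
6310 —HB5→ 2·5^5 + 2·5^2 + 2·5 —bump→ 2·6^6 + 2·6^2 + 2·6 = 93396 —(−1)→ 93395

2·5^5 + 2·5^2 + 2·5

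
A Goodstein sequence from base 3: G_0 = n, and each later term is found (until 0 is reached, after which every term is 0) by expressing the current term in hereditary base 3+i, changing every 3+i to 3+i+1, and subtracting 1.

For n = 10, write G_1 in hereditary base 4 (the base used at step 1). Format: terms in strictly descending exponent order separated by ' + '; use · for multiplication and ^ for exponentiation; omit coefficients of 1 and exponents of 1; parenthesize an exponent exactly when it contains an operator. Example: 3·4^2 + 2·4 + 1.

4^2

i=0: 10 = 3^2 + 1 (b=3); 3→4: 4^2 + 1 = 17; 17−1 = 16
i=1: 16 = 4^2 (b=4); 4→5: 5^2 = 25; 25−1 = 24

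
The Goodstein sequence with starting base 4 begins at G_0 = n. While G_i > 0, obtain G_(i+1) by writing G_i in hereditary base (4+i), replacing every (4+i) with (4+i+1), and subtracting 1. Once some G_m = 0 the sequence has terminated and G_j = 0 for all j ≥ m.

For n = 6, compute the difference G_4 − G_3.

-1

[0] 6 ≡ 4 + 2 (base 4). Lift 5: 7. −1: 6.
[1] 6 ≡ 5 + 1 (base 5). Lift 6: 7. −1: 6.
[2] 6 ≡ 6 (base 6). Lift 7: 7. −1: 6.
[3] 6 ≡ 6 (base 7). Lift 8: 6. −1: 5.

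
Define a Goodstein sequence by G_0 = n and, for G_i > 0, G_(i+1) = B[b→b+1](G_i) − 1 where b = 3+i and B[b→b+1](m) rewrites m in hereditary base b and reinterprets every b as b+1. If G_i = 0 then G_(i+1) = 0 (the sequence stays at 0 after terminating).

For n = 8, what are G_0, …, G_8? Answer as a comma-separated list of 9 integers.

8, 9, 10, 11, 11, 11, 11, 11, 11

G_0 = 8. HB_3(8) = 2·3 + 2. Bump = 10. G_1 = 9.
G_1 = 9. HB_4(9) = 2·4 + 1. Bump = 11. G_2 = 10.
G_2 = 10. HB_5(10) = 2·5. Bump = 12. G_3 = 11.
G_3 = 11. HB_6(11) = 6 + 5. Bump = 12. G_4 = 11.
G_4 = 11. HB_7(11) = 7 + 4. Bump = 12. G_5 = 11.
G_5 = 11. HB_8(11) = 8 + 3. Bump = 12. G_6 = 11.
G_6 = 11. HB_9(11) = 9 + 2. Bump = 12. G_7 = 11.
G_7 = 11. HB_10(11) = 10 + 1. Bump = 12. G_8 = 11.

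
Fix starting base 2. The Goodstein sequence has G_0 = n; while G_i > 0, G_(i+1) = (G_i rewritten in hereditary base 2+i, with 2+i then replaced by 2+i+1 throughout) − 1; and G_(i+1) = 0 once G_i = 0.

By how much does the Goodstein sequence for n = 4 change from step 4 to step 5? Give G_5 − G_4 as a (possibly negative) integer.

26

i=0: 4 = 2^2 (b=2); 2→3: 3^3 = 27; 27−1 = 26
i=1: 26 = 2·3^2 + 2·3 + 2 (b=3); 3→4: 2·4^2 + 2·4 + 2 = 42; 42−1 = 41
i=2: 41 = 2·4^2 + 2·4 + 1 (b=4); 4→5: 2·5^2 + 2·5 + 1 = 61; 61−1 = 60
i=3: 60 = 2·5^2 + 2·5 (b=5); 5→6: 2·6^2 + 2·6 = 84; 84−1 = 83
i=4: 83 = 2·6^2 + 6 + 5 (b=6); 6→7: 2·7^2 + 7 + 5 = 110; 110−1 = 109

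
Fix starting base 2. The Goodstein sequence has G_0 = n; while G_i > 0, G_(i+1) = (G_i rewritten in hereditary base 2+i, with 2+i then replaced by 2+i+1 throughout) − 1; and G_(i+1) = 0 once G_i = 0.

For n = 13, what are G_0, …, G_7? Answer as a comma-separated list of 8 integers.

13, 108, 1279, 16092, 280711, 5765998, 134219479, 3486786855

13 —HB2→ 2^(2 + 1) + 2^2 + 1 —bump→ 3^(3 + 1) + 3^3 + 1 = 109 —(−1)→ 108
108 —HB3→ 3^(3 + 1) + 3^3 —bump→ 4^(4 + 1) + 4^4 = 1280 —(−1)→ 1279
1279 —HB4→ 4^(4 + 1) + 3·4^3 + 3·4^2 + 3·4 + 3 —bump→ 5^(5 + 1) + 3·5^3 + 3·5^2 + 3·5 + 3 = 16093 —(−1)→ 16092
16092 —HB5→ 5^(5 + 1) + 3·5^3 + 3·5^2 + 3·5 + 2 —bump→ 6^(6 + 1) + 3·6^3 + 3·6^2 + 3·6 + 2 = 280712 —(−1)→ 280711
280711 —HB6→ 6^(6 + 1) + 3·6^3 + 3·6^2 + 3·6 + 1 —bump→ 7^(7 + 1) + 3·7^3 + 3·7^2 + 3·7 + 1 = 5765999 —(−1)→ 5765998
5765998 —HB7→ 7^(7 + 1) + 3·7^3 + 3·7^2 + 3·7 —bump→ 8^(8 + 1) + 3·8^3 + 3·8^2 + 3·8 = 134219480 —(−1)→ 134219479
134219479 —HB8→ 8^(8 + 1) + 3·8^3 + 3·8^2 + 2·8 + 7 —bump→ 9^(9 + 1) + 3·9^3 + 3·9^2 + 2·9 + 7 = 3486786856 —(−1)→ 3486786855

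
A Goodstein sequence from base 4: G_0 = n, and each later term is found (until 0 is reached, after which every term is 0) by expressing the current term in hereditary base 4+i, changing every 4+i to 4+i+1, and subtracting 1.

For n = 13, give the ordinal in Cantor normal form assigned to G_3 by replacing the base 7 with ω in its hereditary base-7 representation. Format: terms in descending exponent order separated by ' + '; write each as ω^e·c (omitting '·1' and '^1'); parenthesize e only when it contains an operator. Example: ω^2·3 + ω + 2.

ω·2 + 4

G_0=13  [base 4] 3·4 + 1  →[4↦5]→  3·5 + 1 = 16  −1 ⇒ G_1=15
G_1=15  [base 5] 3·5  →[5↦6]→  3·6 = 18  −1 ⇒ G_2=17
G_2=17  [base 6] 2·6 + 5  →[6↦7]→  2·7 + 5 = 19  −1 ⇒ G_3=18
G_3=18  [base 7] 2·7 + 4  →[7↦8]→  2·8 + 4 = 20  −1 ⇒ G_4=19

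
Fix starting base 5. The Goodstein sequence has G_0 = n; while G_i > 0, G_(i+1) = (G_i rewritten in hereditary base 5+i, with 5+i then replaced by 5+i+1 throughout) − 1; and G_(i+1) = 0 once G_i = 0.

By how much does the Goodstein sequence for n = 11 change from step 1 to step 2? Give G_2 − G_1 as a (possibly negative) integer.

G_0=11  [base 5] 2·5 + 1  →[5↦6]→  2·6 + 1 = 13  −1 ⇒ G_1=12
G_1=12  [base 6] 2·6  →[6↦7]→  2·7 = 14  −1 ⇒ G_2=13

1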